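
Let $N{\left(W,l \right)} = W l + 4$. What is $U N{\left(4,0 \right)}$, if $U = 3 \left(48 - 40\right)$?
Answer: $96$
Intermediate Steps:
$N{\left(W,l \right)} = 4 + W l$
$U = 24$ ($U = 3 \cdot 8 = 24$)
$U N{\left(4,0 \right)} = 24 \left(4 + 4 \cdot 0\right) = 24 \left(4 + 0\right) = 24 \cdot 4 = 96$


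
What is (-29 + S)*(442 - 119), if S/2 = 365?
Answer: 226423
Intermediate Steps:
S = 730 (S = 2*365 = 730)
(-29 + S)*(442 - 119) = (-29 + 730)*(442 - 119) = 701*323 = 226423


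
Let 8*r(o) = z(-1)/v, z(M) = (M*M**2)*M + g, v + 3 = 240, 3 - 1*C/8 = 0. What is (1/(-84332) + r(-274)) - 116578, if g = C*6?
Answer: -4660012238143/39973368 ≈ -1.1658e+5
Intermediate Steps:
C = 24 (C = 24 - 8*0 = 24 + 0 = 24)
v = 237 (v = -3 + 240 = 237)
g = 144 (g = 24*6 = 144)
z(M) = 144 + M**4 (z(M) = (M*M**2)*M + 144 = M**3*M + 144 = M**4 + 144 = 144 + M**4)
r(o) = 145/1896 (r(o) = ((144 + (-1)**4)/237)/8 = ((144 + 1)*(1/237))/8 = (145*(1/237))/8 = (1/8)*(145/237) = 145/1896)
(1/(-84332) + r(-274)) - 116578 = (1/(-84332) + 145/1896) - 116578 = (-1/84332 + 145/1896) - 116578 = 3056561/39973368 - 116578 = -4660012238143/39973368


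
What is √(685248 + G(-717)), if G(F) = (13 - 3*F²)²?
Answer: 2*√594637021441 ≈ 1.5423e+6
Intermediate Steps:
√(685248 + G(-717)) = √(685248 + (-13 + 3*(-717)²)²) = √(685248 + (-13 + 3*514089)²) = √(685248 + (-13 + 1542267)²) = √(685248 + 1542254²) = √(685248 + 2378547400516) = √2378548085764 = 2*√594637021441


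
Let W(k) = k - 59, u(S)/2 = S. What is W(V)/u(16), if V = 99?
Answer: 5/4 ≈ 1.2500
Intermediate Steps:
u(S) = 2*S
W(k) = -59 + k
W(V)/u(16) = (-59 + 99)/((2*16)) = 40/32 = 40*(1/32) = 5/4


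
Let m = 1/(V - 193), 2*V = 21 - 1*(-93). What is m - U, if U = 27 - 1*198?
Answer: 23255/136 ≈ 170.99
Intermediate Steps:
V = 57 (V = (21 - 1*(-93))/2 = (21 + 93)/2 = (1/2)*114 = 57)
U = -171 (U = 27 - 198 = -171)
m = -1/136 (m = 1/(57 - 193) = 1/(-136) = -1/136 ≈ -0.0073529)
m - U = -1/136 - 1*(-171) = -1/136 + 171 = 23255/136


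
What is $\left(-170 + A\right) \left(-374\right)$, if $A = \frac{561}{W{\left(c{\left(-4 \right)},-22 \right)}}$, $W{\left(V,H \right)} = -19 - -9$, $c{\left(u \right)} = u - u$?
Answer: $\frac{422807}{5} \approx 84561.0$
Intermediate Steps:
$c{\left(u \right)} = 0$
$W{\left(V,H \right)} = -10$ ($W{\left(V,H \right)} = -19 + 9 = -10$)
$A = - \frac{561}{10}$ ($A = \frac{561}{-10} = 561 \left(- \frac{1}{10}\right) = - \frac{561}{10} \approx -56.1$)
$\left(-170 + A\right) \left(-374\right) = \left(-170 - \frac{561}{10}\right) \left(-374\right) = \left(- \frac{2261}{10}\right) \left(-374\right) = \frac{422807}{5}$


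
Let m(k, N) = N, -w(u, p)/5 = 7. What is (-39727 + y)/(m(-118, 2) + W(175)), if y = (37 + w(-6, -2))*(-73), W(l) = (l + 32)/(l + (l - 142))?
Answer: -8293584/623 ≈ -13312.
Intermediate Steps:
w(u, p) = -35 (w(u, p) = -5*7 = -35)
W(l) = (32 + l)/(-142 + 2*l) (W(l) = (32 + l)/(l + (-142 + l)) = (32 + l)/(-142 + 2*l))
y = -146 (y = (37 - 35)*(-73) = 2*(-73) = -146)
(-39727 + y)/(m(-118, 2) + W(175)) = (-39727 - 146)/(2 + (32 + 175)/(2*(-71 + 175))) = -39873/(2 + (½)*207/104) = -39873/(2 + (½)*(1/104)*207) = -39873/(2 + 207/208) = -39873/623/208 = -39873*208/623 = -8293584/623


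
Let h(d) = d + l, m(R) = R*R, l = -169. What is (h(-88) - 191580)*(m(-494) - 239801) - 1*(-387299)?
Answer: -812042396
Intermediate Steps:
m(R) = R²
h(d) = -169 + d (h(d) = d - 169 = -169 + d)
(h(-88) - 191580)*(m(-494) - 239801) - 1*(-387299) = ((-169 - 88) - 191580)*((-494)² - 239801) - 1*(-387299) = (-257 - 191580)*(244036 - 239801) + 387299 = -191837*4235 + 387299 = -812429695 + 387299 = -812042396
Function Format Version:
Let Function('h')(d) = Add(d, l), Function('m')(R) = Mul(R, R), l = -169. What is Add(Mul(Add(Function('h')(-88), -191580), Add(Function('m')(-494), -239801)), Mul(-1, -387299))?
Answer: -812042396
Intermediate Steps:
Function('m')(R) = Pow(R, 2)
Function('h')(d) = Add(-169, d) (Function('h')(d) = Add(d, -169) = Add(-169, d))
Add(Mul(Add(Function('h')(-88), -191580), Add(Function('m')(-494), -239801)), Mul(-1, -387299)) = Add(Mul(Add(Add(-169, -88), -191580), Add(Pow(-494, 2), -239801)), Mul(-1, -387299)) = Add(Mul(Add(-257, -191580), Add(244036, -239801)), 387299) = Add(Mul(-191837, 4235), 387299) = Add(-812429695, 387299) = -812042396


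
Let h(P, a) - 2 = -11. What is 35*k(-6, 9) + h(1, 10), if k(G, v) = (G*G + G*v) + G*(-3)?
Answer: -9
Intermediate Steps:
k(G, v) = G² - 3*G + G*v (k(G, v) = (G² + G*v) - 3*G = G² - 3*G + G*v)
h(P, a) = -9 (h(P, a) = 2 - 11 = -9)
35*k(-6, 9) + h(1, 10) = 35*(-6*(-3 - 6 + 9)) - 9 = 35*(-6*0) - 9 = 35*0 - 9 = 0 - 9 = -9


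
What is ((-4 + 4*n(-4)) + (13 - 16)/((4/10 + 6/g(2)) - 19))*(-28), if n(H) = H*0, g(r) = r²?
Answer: 6104/57 ≈ 107.09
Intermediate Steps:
n(H) = 0
((-4 + 4*n(-4)) + (13 - 16)/((4/10 + 6/g(2)) - 19))*(-28) = ((-4 + 4*0) + (13 - 16)/((4/10 + 6/(2²)) - 19))*(-28) = ((-4 + 0) - 3/((4*(⅒) + 6/4) - 19))*(-28) = (-4 - 3/((⅖ + 6*(¼)) - 19))*(-28) = (-4 - 3/((⅖ + 3/2) - 19))*(-28) = (-4 - 3/(19/10 - 19))*(-28) = (-4 - 3/(-171/10))*(-28) = (-4 - 3*(-10/171))*(-28) = (-4 + 10/57)*(-28) = -218/57*(-28) = 6104/57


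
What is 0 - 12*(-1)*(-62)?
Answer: -744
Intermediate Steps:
0 - 12*(-1)*(-62) = 0 + 12*(-62) = 0 - 744 = -744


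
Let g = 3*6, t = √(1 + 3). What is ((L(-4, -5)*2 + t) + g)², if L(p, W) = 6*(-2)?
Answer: 16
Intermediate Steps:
L(p, W) = -12
t = 2 (t = √4 = 2)
g = 18
((L(-4, -5)*2 + t) + g)² = ((-12*2 + 2) + 18)² = ((-24 + 2) + 18)² = (-22 + 18)² = (-4)² = 16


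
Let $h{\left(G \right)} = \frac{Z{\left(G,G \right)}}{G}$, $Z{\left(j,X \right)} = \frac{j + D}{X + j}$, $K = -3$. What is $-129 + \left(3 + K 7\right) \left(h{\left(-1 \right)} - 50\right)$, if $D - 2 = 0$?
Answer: $762$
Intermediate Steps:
$D = 2$ ($D = 2 + 0 = 2$)
$Z{\left(j,X \right)} = \frac{2 + j}{X + j}$ ($Z{\left(j,X \right)} = \frac{j + 2}{X + j} = \frac{2 + j}{X + j}$)
$h{\left(G \right)} = \frac{2 + G}{2 G^{2}}$ ($h{\left(G \right)} = \frac{\frac{1}{G + G} \left(2 + G\right)}{G} = \frac{\frac{1}{2 G} \left(2 + G\right)}{G} = \frac{\frac{1}{2} \frac{1}{G} \left(2 + G\right)}{G} = \frac{2 + G}{2 G^{2}}$)
$-129 + \left(3 + K 7\right) \left(h{\left(-1 \right)} - 50\right) = -129 + \left(3 - 21\right) \left(\frac{2 - 1}{2 \cdot 1} - 50\right) = -129 + \left(3 - 21\right) \left(\frac{1}{2} \cdot 1 \cdot 1 - 50\right) = -129 - 18 \left(\frac{1}{2} - 50\right) = -129 - -891 = -129 + 891 = 762$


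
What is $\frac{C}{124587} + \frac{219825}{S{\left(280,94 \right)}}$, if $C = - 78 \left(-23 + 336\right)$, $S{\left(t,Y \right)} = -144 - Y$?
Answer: $- \frac{9131049269}{9883902} \approx -923.83$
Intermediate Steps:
$C = -24414$ ($C = \left(-78\right) 313 = -24414$)
$\frac{C}{124587} + \frac{219825}{S{\left(280,94 \right)}} = - \frac{24414}{124587} + \frac{219825}{-144 - 94} = \left(-24414\right) \frac{1}{124587} + \frac{219825}{-144 - 94} = - \frac{8138}{41529} + \frac{219825}{-238} = - \frac{8138}{41529} + 219825 \left(- \frac{1}{238}\right) = - \frac{8138}{41529} - \frac{219825}{238} = - \frac{9131049269}{9883902}$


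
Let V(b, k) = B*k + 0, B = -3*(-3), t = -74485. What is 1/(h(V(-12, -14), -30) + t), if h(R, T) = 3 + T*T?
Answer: -1/73582 ≈ -1.3590e-5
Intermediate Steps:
B = 9
V(b, k) = 9*k (V(b, k) = 9*k + 0 = 9*k)
h(R, T) = 3 + T²
1/(h(V(-12, -14), -30) + t) = 1/((3 + (-30)²) - 74485) = 1/((3 + 900) - 74485) = 1/(903 - 74485) = 1/(-73582) = -1/73582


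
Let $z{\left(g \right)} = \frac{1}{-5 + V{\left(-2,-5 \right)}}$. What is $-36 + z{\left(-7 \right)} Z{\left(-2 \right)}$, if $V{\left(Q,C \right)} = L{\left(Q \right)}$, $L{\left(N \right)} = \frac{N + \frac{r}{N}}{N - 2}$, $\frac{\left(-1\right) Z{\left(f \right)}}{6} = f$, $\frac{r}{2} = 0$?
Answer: $- \frac{116}{3} \approx -38.667$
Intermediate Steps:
$r = 0$ ($r = 2 \cdot 0 = 0$)
$Z{\left(f \right)} = - 6 f$
$L{\left(N \right)} = \frac{N}{-2 + N}$ ($L{\left(N \right)} = \frac{N + \frac{0}{N}}{N - 2} = \frac{N + 0}{-2 + N} = \frac{N}{-2 + N}$)
$V{\left(Q,C \right)} = \frac{Q}{-2 + Q}$
$z{\left(g \right)} = - \frac{2}{9}$ ($z{\left(g \right)} = \frac{1}{-5 - \frac{2}{-2 - 2}} = \frac{1}{-5 - \frac{2}{-4}} = \frac{1}{-5 - - \frac{1}{2}} = \frac{1}{-5 + \frac{1}{2}} = \frac{1}{- \frac{9}{2}} = - \frac{2}{9}$)
$-36 + z{\left(-7 \right)} Z{\left(-2 \right)} = -36 - \frac{2 \left(\left(-6\right) \left(-2\right)\right)}{9} = -36 - \frac{8}{3} = - \frac{116}{3}$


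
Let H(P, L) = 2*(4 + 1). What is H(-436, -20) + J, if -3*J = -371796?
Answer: 123942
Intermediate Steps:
H(P, L) = 10 (H(P, L) = 2*5 = 10)
J = 123932 (J = -⅓*(-371796) = 123932)
H(-436, -20) + J = 10 + 123932 = 123942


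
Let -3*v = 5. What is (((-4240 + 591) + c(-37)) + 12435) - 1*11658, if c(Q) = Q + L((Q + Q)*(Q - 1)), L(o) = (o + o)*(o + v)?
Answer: 47407217/3 ≈ 1.5802e+7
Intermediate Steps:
v = -5/3 (v = -1/3*5 = -5/3 ≈ -1.6667)
L(o) = 2*o*(-5/3 + o) (L(o) = (o + o)*(o - 5/3) = (2*o)*(-5/3 + o) = 2*o*(-5/3 + o))
c(Q) = Q + 4*Q*(-1 + Q)*(-5 + 6*Q*(-1 + Q))/3 (c(Q) = Q + 2*((Q + Q)*(Q - 1))*(-5 + 3*((Q + Q)*(Q - 1)))/3 = Q + 2*((2*Q)*(-1 + Q))*(-5 + 3*((2*Q)*(-1 + Q)))/3 = Q + 2*(2*Q*(-1 + Q))*(-5 + 3*(2*Q*(-1 + Q)))/3 = Q + 2*(2*Q*(-1 + Q))*(-5 + 6*Q*(-1 + Q))/3 = Q + 4*Q*(-1 + Q)*(-5 + 6*Q*(-1 + Q))/3)
(((-4240 + 591) + c(-37)) + 12435) - 1*11658 = (((-4240 + 591) + (1/3)*(-37)*(3 + 4*(-1 - 37)*(-5 + 6*(-37)*(-1 - 37)))) + 12435) - 1*11658 = ((-3649 + (1/3)*(-37)*(3 + 4*(-38)*(-5 + 6*(-37)*(-38)))) + 12435) - 11658 = ((-3649 + (1/3)*(-37)*(3 + 4*(-38)*(-5 + 8436))) + 12435) - 11658 = ((-3649 + (1/3)*(-37)*(3 + 4*(-38)*8431)) + 12435) - 11658 = ((-3649 + (1/3)*(-37)*(3 - 1281512)) + 12435) - 11658 = ((-3649 + (1/3)*(-37)*(-1281509)) + 12435) - 11658 = ((-3649 + 47415833/3) + 12435) - 11658 = (47404886/3 + 12435) - 11658 = 47442191/3 - 11658 = 47407217/3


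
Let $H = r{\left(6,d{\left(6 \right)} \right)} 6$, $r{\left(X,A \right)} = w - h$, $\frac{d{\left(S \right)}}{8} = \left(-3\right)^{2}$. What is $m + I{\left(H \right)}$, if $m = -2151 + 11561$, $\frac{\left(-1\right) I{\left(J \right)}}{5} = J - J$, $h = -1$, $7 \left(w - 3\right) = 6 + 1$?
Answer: $9410$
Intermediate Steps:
$w = 4$ ($w = 3 + \frac{6 + 1}{7} = 3 + \frac{1}{7} \cdot 7 = 3 + 1 = 4$)
$d{\left(S \right)} = 72$ ($d{\left(S \right)} = 8 \left(-3\right)^{2} = 8 \cdot 9 = 72$)
$r{\left(X,A \right)} = 5$ ($r{\left(X,A \right)} = 4 - -1 = 4 + 1 = 5$)
$H = 30$ ($H = 5 \cdot 6 = 30$)
$I{\left(J \right)} = 0$ ($I{\left(J \right)} = - 5 \left(J - J\right) = \left(-5\right) 0 = 0$)
$m = 9410$
$m + I{\left(H \right)} = 9410 + 0 = 9410$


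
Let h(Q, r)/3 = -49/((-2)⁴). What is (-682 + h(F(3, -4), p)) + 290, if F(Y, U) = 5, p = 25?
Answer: -6419/16 ≈ -401.19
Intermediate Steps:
h(Q, r) = -147/16 (h(Q, r) = 3*(-49/((-2)⁴)) = 3*(-49/16) = -147/16)
(-682 + h(F(3, -4), p)) + 290 = (-682 - 147/16) + 290 = -11059/16 + 290 = -6419/16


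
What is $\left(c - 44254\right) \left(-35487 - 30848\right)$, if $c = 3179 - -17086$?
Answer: $1591310315$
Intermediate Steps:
$c = 20265$ ($c = 3179 + 17086 = 20265$)
$\left(c - 44254\right) \left(-35487 - 30848\right) = \left(20265 - 44254\right) \left(-35487 - 30848\right) = \left(-23989\right) \left(-66335\right) = 1591310315$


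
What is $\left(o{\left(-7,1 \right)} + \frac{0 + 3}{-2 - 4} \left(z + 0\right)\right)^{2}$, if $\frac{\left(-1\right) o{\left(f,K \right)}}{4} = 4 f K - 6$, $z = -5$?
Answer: $\frac{76729}{4} \approx 19182.0$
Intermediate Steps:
$o{\left(f,K \right)} = 24 - 16 K f$ ($o{\left(f,K \right)} = - 4 \left(4 f K - 6\right) = - 4 \left(4 K f - 6\right) = - 4 \left(-6 + 4 K f\right) = 24 - 16 K f$)
$\left(o{\left(-7,1 \right)} + \frac{0 + 3}{-2 - 4} \left(z + 0\right)\right)^{2} = \left(\left(24 - 16 \left(-7\right)\right) + \frac{0 + 3}{-2 - 4} \left(-5 + 0\right)\right)^{2} = \left(\left(24 + 112\right) + \frac{3}{-6} \left(-5\right)\right)^{2} = \left(136 + 3 \left(- \frac{1}{6}\right) \left(-5\right)\right)^{2} = \left(136 - - \frac{5}{2}\right)^{2} = \left(136 + \frac{5}{2}\right)^{2} = \left(\frac{277}{2}\right)^{2} = \frac{76729}{4}$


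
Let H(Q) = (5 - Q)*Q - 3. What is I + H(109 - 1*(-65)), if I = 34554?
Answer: 5145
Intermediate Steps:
H(Q) = -3 + Q*(5 - Q) (H(Q) = Q*(5 - Q) - 3 = -3 + Q*(5 - Q))
I + H(109 - 1*(-65)) = 34554 + (-3 - (109 - 1*(-65))² + 5*(109 - 1*(-65))) = 34554 + (-3 - (109 + 65)² + 5*(109 + 65)) = 34554 + (-3 - 1*174² + 5*174) = 34554 + (-3 - 1*30276 + 870) = 34554 + (-3 - 30276 + 870) = 34554 - 29409 = 5145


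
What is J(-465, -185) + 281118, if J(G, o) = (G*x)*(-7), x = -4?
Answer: 268098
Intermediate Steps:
J(G, o) = 28*G (J(G, o) = (G*(-4))*(-7) = -4*G*(-7) = 28*G)
J(-465, -185) + 281118 = 28*(-465) + 281118 = -13020 + 281118 = 268098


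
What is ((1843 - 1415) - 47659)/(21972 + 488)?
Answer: -47231/22460 ≈ -2.1029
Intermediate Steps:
((1843 - 1415) - 47659)/(21972 + 488) = (428 - 47659)/22460 = -47231*1/22460 = -47231/22460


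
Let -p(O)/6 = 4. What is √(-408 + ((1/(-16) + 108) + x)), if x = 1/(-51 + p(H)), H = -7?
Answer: I*√1080273/60 ≈ 17.323*I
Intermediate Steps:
p(O) = -24 (p(O) = -6*4 = -24)
x = -1/75 (x = 1/(-51 - 24) = 1/(-75) = -1/75 ≈ -0.013333)
√(-408 + ((1/(-16) + 108) + x)) = √(-408 + ((1/(-16) + 108) - 1/75)) = √(-408 + ((-1/16 + 108) - 1/75)) = √(-408 + (1727/16 - 1/75)) = √(-408 + 129509/1200) = √(-360091/1200) = I*√1080273/60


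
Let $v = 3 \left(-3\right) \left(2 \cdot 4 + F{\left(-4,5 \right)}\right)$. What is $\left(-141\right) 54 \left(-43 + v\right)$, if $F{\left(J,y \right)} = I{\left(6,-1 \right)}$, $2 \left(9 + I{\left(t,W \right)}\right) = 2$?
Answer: $327402$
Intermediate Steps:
$I{\left(t,W \right)} = -8$ ($I{\left(t,W \right)} = -9 + \frac{1}{2} \cdot 2 = -9 + 1 = -8$)
$F{\left(J,y \right)} = -8$
$v = 0$ ($v = 3 \left(-3\right) \left(2 \cdot 4 - 8\right) = - 9 \left(8 - 8\right) = \left(-9\right) 0 = 0$)
$\left(-141\right) 54 \left(-43 + v\right) = \left(-141\right) 54 \left(-43 + 0\right) = \left(-7614\right) \left(-43\right) = 327402$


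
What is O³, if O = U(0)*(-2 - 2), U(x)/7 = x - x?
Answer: 0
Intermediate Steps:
U(x) = 0 (U(x) = 7*(x - x) = 7*0 = 0)
O = 0 (O = 0*(-2 - 2) = 0*(-4) = 0)
O³ = 0³ = 0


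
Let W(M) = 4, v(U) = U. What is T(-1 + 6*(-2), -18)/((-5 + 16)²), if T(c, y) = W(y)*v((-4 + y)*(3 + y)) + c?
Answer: 1307/121 ≈ 10.802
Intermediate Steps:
T(c, y) = c + 4*(-4 + y)*(3 + y) (T(c, y) = 4*((-4 + y)*(3 + y)) + c = 4*(-4 + y)*(3 + y) + c = c + 4*(-4 + y)*(3 + y))
T(-1 + 6*(-2), -18)/((-5 + 16)²) = (-48 + (-1 + 6*(-2)) - 4*(-18) + 4*(-18)²)/((-5 + 16)²) = (-48 + (-1 - 12) + 72 + 4*324)/(11²) = (-48 - 13 + 72 + 1296)/121 = 1307*(1/121) = 1307/121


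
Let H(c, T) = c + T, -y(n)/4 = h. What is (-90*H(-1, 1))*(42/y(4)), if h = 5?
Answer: 0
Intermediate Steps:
y(n) = -20 (y(n) = -4*5 = -20)
H(c, T) = T + c
(-90*H(-1, 1))*(42/y(4)) = (-90*(1 - 1))*(42/(-20)) = (-90*0)*(42*(-1/20)) = 0*(-21/10) = 0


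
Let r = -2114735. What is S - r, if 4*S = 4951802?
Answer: 6705371/2 ≈ 3.3527e+6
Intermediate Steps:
S = 2475901/2 (S = (¼)*4951802 = 2475901/2 ≈ 1.2380e+6)
S - r = 2475901/2 - 1*(-2114735) = 2475901/2 + 2114735 = 6705371/2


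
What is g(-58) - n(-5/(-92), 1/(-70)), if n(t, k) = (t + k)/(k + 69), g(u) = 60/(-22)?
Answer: -605949/222134 ≈ -2.7279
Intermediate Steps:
g(u) = -30/11 (g(u) = 60*(-1/22) = -30/11)
n(t, k) = (k + t)/(69 + k)
g(-58) - n(-5/(-92), 1/(-70)) = -30/11 - (1/(-70) - 5/(-92))/(69 + 1/(-70)) = -30/11 - (-1/70 - 5*(-1/92))/(69 - 1/70) = -30/11 - (-1/70 + 5/92)/4829/70 = -30/11 - 70*129/(4829*3220) = -30/11 - 1*129/222134 = -30/11 - 129/222134 = -605949/222134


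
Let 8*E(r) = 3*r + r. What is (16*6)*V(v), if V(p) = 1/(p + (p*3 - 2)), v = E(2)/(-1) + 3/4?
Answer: -32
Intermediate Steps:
E(r) = r/2 (E(r) = (3*r + r)/8 = (4*r)/8 = r/2)
v = -¼ (v = ((½)*2)/(-1) + 3/4 = 1*(-1) + 3*(¼) = -1 + ¾ = -¼ ≈ -0.25000)
V(p) = 1/(-2 + 4*p) (V(p) = 1/(p + (3*p - 2)) = 1/(p + (-2 + 3*p)) = 1/(-2 + 4*p))
(16*6)*V(v) = (16*6)*(1/(2*(-1 + 2*(-¼)))) = 96*(1/(2*(-1 - ½))) = 96*(1/(2*(-3/2))) = 96*((½)*(-⅔)) = 96*(-⅓) = -32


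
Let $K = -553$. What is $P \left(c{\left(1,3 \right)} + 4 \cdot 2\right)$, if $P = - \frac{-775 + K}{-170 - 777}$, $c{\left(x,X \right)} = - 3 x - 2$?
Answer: $- \frac{3984}{947} \approx -4.207$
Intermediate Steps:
$c{\left(x,X \right)} = -2 - 3 x$
$P = - \frac{1328}{947}$ ($P = - \frac{-775 - 553}{-170 - 777} = - \frac{-1328}{-947} = - \frac{\left(-1328\right) \left(-1\right)}{947} = \left(-1\right) \frac{1328}{947} = - \frac{1328}{947} \approx -1.4023$)
$P \left(c{\left(1,3 \right)} + 4 \cdot 2\right) = - \frac{1328 \left(\left(-2 - 3\right) + 4 \cdot 2\right)}{947} = - \frac{1328 \left(\left(-2 - 3\right) + 8\right)}{947} = - \frac{1328 \left(-5 + 8\right)}{947} = \left(- \frac{1328}{947}\right) 3 = - \frac{3984}{947}$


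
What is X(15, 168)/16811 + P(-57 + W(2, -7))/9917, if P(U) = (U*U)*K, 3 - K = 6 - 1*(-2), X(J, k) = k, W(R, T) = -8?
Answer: -353466319/166714687 ≈ -2.1202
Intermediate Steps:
K = -5 (K = 3 - (6 - 1*(-2)) = 3 - (6 + 2) = 3 - 1*8 = 3 - 8 = -5)
P(U) = -5*U² (P(U) = (U*U)*(-5) = U²*(-5) = -5*U²)
X(15, 168)/16811 + P(-57 + W(2, -7))/9917 = 168/16811 - 5*(-57 - 8)²/9917 = 168*(1/16811) - 5*(-65)²*(1/9917) = 168/16811 - 5*4225*(1/9917) = 168/16811 - 21125*1/9917 = 168/16811 - 21125/9917 = -353466319/166714687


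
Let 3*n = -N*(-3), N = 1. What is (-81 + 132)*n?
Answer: 51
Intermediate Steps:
n = 1 (n = (-1*1*(-3))/3 = (-1*(-3))/3 = (1/3)*3 = 1)
(-81 + 132)*n = (-81 + 132)*1 = 51*1 = 51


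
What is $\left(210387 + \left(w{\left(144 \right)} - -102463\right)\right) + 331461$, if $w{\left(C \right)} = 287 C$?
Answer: $685639$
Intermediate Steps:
$\left(210387 + \left(w{\left(144 \right)} - -102463\right)\right) + 331461 = \left(210387 + \left(287 \cdot 144 - -102463\right)\right) + 331461 = \left(210387 + \left(41328 + 102463\right)\right) + 331461 = \left(210387 + 143791\right) + 331461 = 354178 + 331461 = 685639$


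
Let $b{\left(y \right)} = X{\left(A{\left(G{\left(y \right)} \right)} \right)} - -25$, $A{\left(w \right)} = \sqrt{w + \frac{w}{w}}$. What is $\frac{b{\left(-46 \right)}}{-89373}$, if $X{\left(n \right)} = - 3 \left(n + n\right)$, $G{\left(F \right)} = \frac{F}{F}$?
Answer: $- \frac{25}{89373} + \frac{2 \sqrt{2}}{29791} \approx -0.00018478$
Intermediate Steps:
$G{\left(F \right)} = 1$
$A{\left(w \right)} = \sqrt{1 + w}$ ($A{\left(w \right)} = \sqrt{w + 1} = \sqrt{1 + w}$)
$X{\left(n \right)} = - 6 n$ ($X{\left(n \right)} = - 3 \cdot 2 n = - 6 n$)
$b{\left(y \right)} = 25 - 6 \sqrt{2}$ ($b{\left(y \right)} = - 6 \sqrt{1 + 1} - -25 = - 6 \sqrt{2} + 25 = 25 - 6 \sqrt{2}$)
$\frac{b{\left(-46 \right)}}{-89373} = \frac{25 - 6 \sqrt{2}}{-89373} = \left(25 - 6 \sqrt{2}\right) \left(- \frac{1}{89373}\right) = - \frac{25}{89373} + \frac{2 \sqrt{2}}{29791}$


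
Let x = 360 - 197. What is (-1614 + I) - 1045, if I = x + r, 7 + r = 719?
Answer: -1784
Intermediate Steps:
r = 712 (r = -7 + 719 = 712)
x = 163
I = 875 (I = 163 + 712 = 875)
(-1614 + I) - 1045 = (-1614 + 875) - 1045 = -739 - 1045 = -1784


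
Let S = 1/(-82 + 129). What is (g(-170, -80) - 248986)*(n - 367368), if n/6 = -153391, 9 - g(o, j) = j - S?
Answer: 15063881830812/47 ≈ 3.2051e+11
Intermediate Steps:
S = 1/47 ≈ 0.021277
g(o, j) = 424/47 - j (g(o, j) = 9 - (j - 1*1/47) = 9 - (j - 1/47) = 9 - (-1/47 + j) = 9 + (1/47 - j) = 424/47 - j)
n = -920346 (n = 6*(-153391) = -920346)
(g(-170, -80) - 248986)*(n - 367368) = ((424/47 - 1*(-80)) - 248986)*(-920346 - 367368) = ((424/47 + 80) - 248986)*(-1287714) = (4184/47 - 248986)*(-1287714) = -11698158/47*(-1287714) = 15063881830812/47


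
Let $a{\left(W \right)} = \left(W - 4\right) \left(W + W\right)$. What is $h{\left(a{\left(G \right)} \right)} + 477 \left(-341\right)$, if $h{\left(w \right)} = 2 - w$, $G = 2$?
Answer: $-162647$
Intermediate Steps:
$a{\left(W \right)} = 2 W \left(-4 + W\right)$ ($a{\left(W \right)} = \left(-4 + W\right) 2 W = 2 W \left(-4 + W\right)$)
$h{\left(a{\left(G \right)} \right)} + 477 \left(-341\right) = \left(2 - 2 \cdot 2 \left(-4 + 2\right)\right) + 477 \left(-341\right) = \left(2 - 2 \cdot 2 \left(-2\right)\right) - 162657 = \left(2 - -8\right) - 162657 = \left(2 + 8\right) - 162657 = 10 - 162657 = -162647$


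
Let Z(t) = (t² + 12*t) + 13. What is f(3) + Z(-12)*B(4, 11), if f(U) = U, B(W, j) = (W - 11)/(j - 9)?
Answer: -85/2 ≈ -42.500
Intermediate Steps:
B(W, j) = (-11 + W)/(-9 + j)
Z(t) = 13 + t² + 12*t
f(3) + Z(-12)*B(4, 11) = 3 + (13 + (-12)² + 12*(-12))*((-11 + 4)/(-9 + 11)) = 3 + (13 + 144 - 144)*(-7/2) = 3 + 13*((½)*(-7)) = 3 + 13*(-7/2) = 3 - 91/2 = -85/2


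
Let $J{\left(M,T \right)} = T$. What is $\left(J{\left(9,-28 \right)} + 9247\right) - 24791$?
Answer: $-15572$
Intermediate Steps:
$\left(J{\left(9,-28 \right)} + 9247\right) - 24791 = \left(-28 + 9247\right) - 24791 = 9219 - 24791 = -15572$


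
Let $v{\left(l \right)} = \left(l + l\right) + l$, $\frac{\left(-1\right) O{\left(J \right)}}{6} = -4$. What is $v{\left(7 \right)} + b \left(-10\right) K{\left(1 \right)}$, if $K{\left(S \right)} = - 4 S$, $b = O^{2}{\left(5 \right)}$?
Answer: $23061$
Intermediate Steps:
$O{\left(J \right)} = 24$ ($O{\left(J \right)} = \left(-6\right) \left(-4\right) = 24$)
$v{\left(l \right)} = 3 l$ ($v{\left(l \right)} = 2 l + l = 3 l$)
$b = 576$ ($b = 24^{2} = 576$)
$v{\left(7 \right)} + b \left(-10\right) K{\left(1 \right)} = 3 \cdot 7 + 576 \left(-10\right) \left(\left(-4\right) 1\right) = 21 - -23040 = 21 + 23040 = 23061$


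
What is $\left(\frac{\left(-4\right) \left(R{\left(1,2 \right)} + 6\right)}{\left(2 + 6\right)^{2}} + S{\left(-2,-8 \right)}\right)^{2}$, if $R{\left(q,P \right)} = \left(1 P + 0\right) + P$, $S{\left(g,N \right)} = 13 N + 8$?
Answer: $\frac{597529}{64} \approx 9336.4$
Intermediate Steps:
$S{\left(g,N \right)} = 8 + 13 N$
$R{\left(q,P \right)} = 2 P$ ($R{\left(q,P \right)} = \left(P + 0\right) + P = P + P = 2 P$)
$\left(\frac{\left(-4\right) \left(R{\left(1,2 \right)} + 6\right)}{\left(2 + 6\right)^{2}} + S{\left(-2,-8 \right)}\right)^{2} = \left(\frac{\left(-4\right) \left(2 \cdot 2 + 6\right)}{\left(2 + 6\right)^{2}} + \left(8 + 13 \left(-8\right)\right)\right)^{2} = \left(\frac{\left(-4\right) \left(4 + 6\right)}{8^{2}} + \left(8 - 104\right)\right)^{2} = \left(\frac{\left(-4\right) 10}{64} - 96\right)^{2} = \left(\left(-40\right) \frac{1}{64} - 96\right)^{2} = \left(- \frac{5}{8} - 96\right)^{2} = \left(- \frac{773}{8}\right)^{2} = \frac{597529}{64}$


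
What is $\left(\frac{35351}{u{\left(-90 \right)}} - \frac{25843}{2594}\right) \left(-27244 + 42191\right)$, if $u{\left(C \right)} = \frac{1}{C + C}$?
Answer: $- \frac{246716897362561}{2594} \approx -9.5111 \cdot 10^{10}$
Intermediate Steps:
$u{\left(C \right)} = \frac{1}{2 C}$
$\left(\frac{35351}{u{\left(-90 \right)}} - \frac{25843}{2594}\right) \left(-27244 + 42191\right) = \left(\frac{35351}{\frac{1}{2} \frac{1}{-90}} - \frac{25843}{2594}\right) \left(-27244 + 42191\right) = \left(\frac{35351}{\frac{1}{2} \left(- \frac{1}{90}\right)} - \frac{25843}{2594}\right) 14947 = \left(\frac{35351}{- \frac{1}{180}} - \frac{25843}{2594}\right) 14947 = \left(35351 \left(-180\right) - \frac{25843}{2594}\right) 14947 = \left(-6363180 - \frac{25843}{2594}\right) 14947 = \left(- \frac{16506114763}{2594}\right) 14947 = - \frac{246716897362561}{2594}$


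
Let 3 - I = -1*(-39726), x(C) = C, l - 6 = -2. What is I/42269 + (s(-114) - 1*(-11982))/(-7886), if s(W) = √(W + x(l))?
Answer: -409861368/166666667 - I*√110/7886 ≈ -2.4592 - 0.00133*I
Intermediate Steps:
l = 4 (l = 6 - 2 = 4)
s(W) = √(4 + W) (s(W) = √(W + 4) = √(4 + W))
I = -39723 (I = 3 - (-1)*(-39726) = 3 - 1*39726 = 3 - 39726 = -39723)
I/42269 + (s(-114) - 1*(-11982))/(-7886) = -39723/42269 + (√(4 - 114) - 1*(-11982))/(-7886) = -39723*1/42269 + (√(-110) + 11982)*(-1/7886) = -39723/42269 + (I*√110 + 11982)*(-1/7886) = -39723/42269 + (11982 + I*√110)*(-1/7886) = -39723/42269 + (-5991/3943 - I*√110/7886) = -409861368/166666667 - I*√110/7886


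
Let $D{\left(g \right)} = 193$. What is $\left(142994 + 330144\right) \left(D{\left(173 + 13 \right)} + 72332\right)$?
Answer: $34314333450$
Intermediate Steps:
$\left(142994 + 330144\right) \left(D{\left(173 + 13 \right)} + 72332\right) = \left(142994 + 330144\right) \left(193 + 72332\right) = 473138 \cdot 72525 = 34314333450$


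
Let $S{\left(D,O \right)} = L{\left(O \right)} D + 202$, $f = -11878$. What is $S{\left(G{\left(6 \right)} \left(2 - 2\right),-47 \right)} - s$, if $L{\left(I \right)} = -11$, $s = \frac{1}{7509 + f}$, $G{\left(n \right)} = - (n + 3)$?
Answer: $\frac{882539}{4369} \approx 202.0$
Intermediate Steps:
$G{\left(n \right)} = -3 - n$ ($G{\left(n \right)} = - (3 + n) = -3 - n$)
$s = - \frac{1}{4369}$ ($s = \frac{1}{7509 - 11878} = \frac{1}{-4369} = - \frac{1}{4369} \approx -0.00022889$)
$S{\left(D,O \right)} = 202 - 11 D$ ($S{\left(D,O \right)} = - 11 D + 202 = 202 - 11 D$)
$S{\left(G{\left(6 \right)} \left(2 - 2\right),-47 \right)} - s = \left(202 - 11 \left(-3 - 6\right) \left(2 - 2\right)\right) - - \frac{1}{4369} = \left(202 - 11 \left(-3 - 6\right) 0\right) + \frac{1}{4369} = \left(202 - 11 \left(\left(-9\right) 0\right)\right) + \frac{1}{4369} = \left(202 - 0\right) + \frac{1}{4369} = \left(202 + 0\right) + \frac{1}{4369} = 202 + \frac{1}{4369} = \frac{882539}{4369}$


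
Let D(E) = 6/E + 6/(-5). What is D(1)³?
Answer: 13824/125 ≈ 110.59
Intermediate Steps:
D(E) = -6/5 + 6/E (D(E) = 6/E + 6*(-⅕) = 6/E - 6/5 = -6/5 + 6/E)
D(1)³ = (-6/5 + 6/1)³ = (-6/5 + 6*1)³ = (-6/5 + 6)³ = (24/5)³ = 13824/125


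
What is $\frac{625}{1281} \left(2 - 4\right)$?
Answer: $- \frac{1250}{1281} \approx -0.9758$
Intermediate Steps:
$\frac{625}{1281} \left(2 - 4\right) = 625 \cdot \frac{1}{1281} \left(-2\right) = \frac{625}{1281} \left(-2\right) = - \frac{1250}{1281}$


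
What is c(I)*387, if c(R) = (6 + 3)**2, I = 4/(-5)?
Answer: 31347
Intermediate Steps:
I = -4/5 (I = 4*(-1/5) = -4/5 ≈ -0.80000)
c(R) = 81 (c(R) = 9**2 = 81)
c(I)*387 = 81*387 = 31347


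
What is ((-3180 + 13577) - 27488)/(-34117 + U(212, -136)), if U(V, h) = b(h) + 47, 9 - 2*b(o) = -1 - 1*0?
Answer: 1899/3785 ≈ 0.50172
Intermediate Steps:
b(o) = 5 (b(o) = 9/2 - (-1 - 1*0)/2 = 9/2 - (-1 + 0)/2 = 9/2 - 1/2*(-1) = 9/2 + 1/2 = 5)
U(V, h) = 52 (U(V, h) = 5 + 47 = 52)
((-3180 + 13577) - 27488)/(-34117 + U(212, -136)) = ((-3180 + 13577) - 27488)/(-34117 + 52) = (10397 - 27488)/(-34065) = -17091*(-1/34065) = 1899/3785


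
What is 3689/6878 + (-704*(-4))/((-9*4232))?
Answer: 15142273/32746158 ≈ 0.46241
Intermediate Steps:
3689/6878 + (-704*(-4))/((-9*4232)) = 3689*(1/6878) + 2816/(-38088) = 3689/6878 + 2816*(-1/38088) = 3689/6878 - 352/4761 = 15142273/32746158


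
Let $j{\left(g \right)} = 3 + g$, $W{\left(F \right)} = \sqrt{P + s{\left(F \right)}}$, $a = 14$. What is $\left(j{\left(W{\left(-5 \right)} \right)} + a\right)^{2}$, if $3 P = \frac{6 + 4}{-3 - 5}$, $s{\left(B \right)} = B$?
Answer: $\frac{\left(102 + i \sqrt{195}\right)^{2}}{36} \approx 283.58 + 79.131 i$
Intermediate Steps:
$P = - \frac{5}{12}$ ($P = \frac{\left(6 + 4\right) \frac{1}{-3 - 5}}{3} = \frac{10 \frac{1}{-8}}{3} = \frac{10 \left(- \frac{1}{8}\right)}{3} = \frac{1}{3} \left(- \frac{5}{4}\right) = - \frac{5}{12} \approx -0.41667$)
$W{\left(F \right)} = \sqrt{- \frac{5}{12} + F}$
$\left(j{\left(W{\left(-5 \right)} \right)} + a\right)^{2} = \left(\left(3 + \frac{\sqrt{-15 + 36 \left(-5\right)}}{6}\right) + 14\right)^{2} = \left(\left(3 + \frac{\sqrt{-15 - 180}}{6}\right) + 14\right)^{2} = \left(\left(3 + \frac{\sqrt{-195}}{6}\right) + 14\right)^{2} = \left(\left(3 + \frac{i \sqrt{195}}{6}\right) + 14\right)^{2} = \left(17 + \frac{i \sqrt{195}}{6}\right)^{2}$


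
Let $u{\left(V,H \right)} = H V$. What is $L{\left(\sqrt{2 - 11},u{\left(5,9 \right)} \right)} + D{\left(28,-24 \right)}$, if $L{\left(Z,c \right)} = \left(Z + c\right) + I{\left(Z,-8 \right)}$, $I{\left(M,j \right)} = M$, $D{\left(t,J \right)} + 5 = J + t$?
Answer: $44 + 6 i \approx 44.0 + 6.0 i$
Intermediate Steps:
$D{\left(t,J \right)} = -5 + J + t$ ($D{\left(t,J \right)} = -5 + \left(J + t\right) = -5 + J + t$)
$L{\left(Z,c \right)} = c + 2 Z$ ($L{\left(Z,c \right)} = \left(Z + c\right) + Z = c + 2 Z$)
$L{\left(\sqrt{2 - 11},u{\left(5,9 \right)} \right)} + D{\left(28,-24 \right)} = \left(9 \cdot 5 + 2 \sqrt{2 - 11}\right) - 1 = \left(45 + 2 \sqrt{-9}\right) - 1 = \left(45 + 2 \cdot 3 i\right) - 1 = \left(45 + 6 i\right) - 1 = 44 + 6 i$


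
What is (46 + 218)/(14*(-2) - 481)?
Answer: -264/509 ≈ -0.51866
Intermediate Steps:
(46 + 218)/(14*(-2) - 481) = 264/(-28 - 481) = 264/(-509) = 264*(-1/509) = -264/509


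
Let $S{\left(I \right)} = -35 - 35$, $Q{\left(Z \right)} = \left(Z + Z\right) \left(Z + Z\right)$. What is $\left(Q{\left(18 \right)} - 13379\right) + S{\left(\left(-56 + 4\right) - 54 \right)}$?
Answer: $-12153$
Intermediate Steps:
$Q{\left(Z \right)} = 4 Z^{2}$ ($Q{\left(Z \right)} = 2 Z 2 Z = 4 Z^{2}$)
$S{\left(I \right)} = -70$
$\left(Q{\left(18 \right)} - 13379\right) + S{\left(\left(-56 + 4\right) - 54 \right)} = \left(4 \cdot 18^{2} - 13379\right) - 70 = \left(4 \cdot 324 - 13379\right) - 70 = \left(1296 - 13379\right) - 70 = -12083 - 70 = -12153$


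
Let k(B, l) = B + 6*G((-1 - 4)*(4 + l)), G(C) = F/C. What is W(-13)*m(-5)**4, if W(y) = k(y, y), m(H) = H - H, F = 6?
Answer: 0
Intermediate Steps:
m(H) = 0
G(C) = 6/C
k(B, l) = B + 36/(-20 - 5*l) (k(B, l) = B + 6*(6/(((-1 - 4)*(4 + l)))) = B + 6*(6/((-5*(4 + l)))) = B + 6*(6/(-20 - 5*l)) = B + 36/(-20 - 5*l))
W(y) = (-36/5 + y*(4 + y))/(4 + y)
W(-13)*m(-5)**4 = ((-36/5 - 13*(4 - 13))/(4 - 13))*0**4 = ((-36/5 - 13*(-9))/(-9))*0 = -(-36/5 + 117)/9*0 = -1/9*549/5*0 = -61/5*0 = 0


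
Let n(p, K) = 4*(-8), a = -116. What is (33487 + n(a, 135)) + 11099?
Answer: 44554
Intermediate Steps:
n(p, K) = -32
(33487 + n(a, 135)) + 11099 = (33487 - 32) + 11099 = 33455 + 11099 = 44554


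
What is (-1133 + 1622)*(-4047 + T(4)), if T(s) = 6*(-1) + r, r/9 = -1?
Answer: -1986318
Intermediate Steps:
r = -9 (r = 9*(-1) = -9)
T(s) = -15 (T(s) = 6*(-1) - 9 = -6 - 9 = -15)
(-1133 + 1622)*(-4047 + T(4)) = (-1133 + 1622)*(-4047 - 15) = 489*(-4062) = -1986318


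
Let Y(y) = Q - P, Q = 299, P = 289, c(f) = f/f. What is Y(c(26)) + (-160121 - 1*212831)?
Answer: -372942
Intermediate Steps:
c(f) = 1
Y(y) = 10 (Y(y) = 299 - 1*289 = 299 - 289 = 10)
Y(c(26)) + (-160121 - 1*212831) = 10 + (-160121 - 1*212831) = 10 + (-160121 - 212831) = 10 - 372952 = -372942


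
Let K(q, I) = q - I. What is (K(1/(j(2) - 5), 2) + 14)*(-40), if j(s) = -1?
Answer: -1420/3 ≈ -473.33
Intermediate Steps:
(K(1/(j(2) - 5), 2) + 14)*(-40) = ((1/(-1 - 5) - 1*2) + 14)*(-40) = ((1/(-6) - 2) + 14)*(-40) = ((-⅙ - 2) + 14)*(-40) = (-13/6 + 14)*(-40) = (71/6)*(-40) = -1420/3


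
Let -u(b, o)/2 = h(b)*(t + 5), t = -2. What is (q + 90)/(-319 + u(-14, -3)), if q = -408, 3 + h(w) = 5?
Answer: 318/331 ≈ 0.96072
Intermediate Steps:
h(w) = 2 (h(w) = -3 + 5 = 2)
u(b, o) = -12 (u(b, o) = -4*(-2 + 5) = -4*3 = -2*6 = -12)
(q + 90)/(-319 + u(-14, -3)) = (-408 + 90)/(-319 - 12) = -318/(-331) = -318*(-1/331) = 318/331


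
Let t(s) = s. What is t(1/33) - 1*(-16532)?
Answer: 545557/33 ≈ 16532.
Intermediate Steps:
t(1/33) - 1*(-16532) = 1/33 - 1*(-16532) = 1/33 + 16532 = 545557/33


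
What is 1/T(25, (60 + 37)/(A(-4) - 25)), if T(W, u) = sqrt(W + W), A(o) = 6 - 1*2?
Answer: sqrt(2)/10 ≈ 0.14142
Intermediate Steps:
A(o) = 4 (A(o) = 6 - 2 = 4)
T(W, u) = sqrt(2)*sqrt(W) (T(W, u) = sqrt(2*W) = sqrt(2)*sqrt(W))
1/T(25, (60 + 37)/(A(-4) - 25)) = 1/(sqrt(2)*sqrt(25)) = 1/(sqrt(2)*5) = 1/(5*sqrt(2)) = sqrt(2)/10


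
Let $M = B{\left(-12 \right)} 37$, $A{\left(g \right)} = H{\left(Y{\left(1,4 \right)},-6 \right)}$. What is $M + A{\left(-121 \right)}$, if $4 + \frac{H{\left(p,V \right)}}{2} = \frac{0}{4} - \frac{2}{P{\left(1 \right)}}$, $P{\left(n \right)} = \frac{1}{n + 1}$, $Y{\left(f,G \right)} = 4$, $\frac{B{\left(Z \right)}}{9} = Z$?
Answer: $-4012$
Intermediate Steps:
$B{\left(Z \right)} = 9 Z$
$P{\left(n \right)} = \frac{1}{1 + n}$
$H{\left(p,V \right)} = -16$ ($H{\left(p,V \right)} = -8 + 2 \left(\frac{0}{4} - \frac{2}{\frac{1}{1 + 1}}\right) = -8 + 2 \left(0 \cdot \frac{1}{4} - \frac{2}{\frac{1}{2}}\right) = -8 + 2 \left(0 - 2 \frac{1}{\frac{1}{2}}\right) = -8 + 2 \left(0 - 4\right) = -8 + 2 \left(-4\right) = -8 - 8 = -16$)
$A{\left(g \right)} = -16$
$M = -3996$ ($M = 9 \left(-12\right) 37 = \left(-108\right) 37 = -3996$)
$M + A{\left(-121 \right)} = -3996 - 16 = -4012$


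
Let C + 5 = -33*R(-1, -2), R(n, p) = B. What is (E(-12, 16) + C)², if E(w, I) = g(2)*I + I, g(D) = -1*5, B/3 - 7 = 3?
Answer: 1121481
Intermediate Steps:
B = 30 (B = 21 + 3*3 = 21 + 9 = 30)
R(n, p) = 30
g(D) = -5
E(w, I) = -4*I (E(w, I) = -5*I + I = -4*I)
C = -995 (C = -5 - 33*30 = -5 - 990 = -995)
(E(-12, 16) + C)² = (-4*16 - 995)² = (-64 - 995)² = (-1059)² = 1121481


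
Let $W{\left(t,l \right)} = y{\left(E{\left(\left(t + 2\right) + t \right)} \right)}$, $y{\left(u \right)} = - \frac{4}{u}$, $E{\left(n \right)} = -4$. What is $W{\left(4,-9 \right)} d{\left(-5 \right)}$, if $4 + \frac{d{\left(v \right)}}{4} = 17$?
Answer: $52$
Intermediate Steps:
$d{\left(v \right)} = 52$ ($d{\left(v \right)} = -16 + 4 \cdot 17 = -16 + 68 = 52$)
$W{\left(t,l \right)} = 1$ ($W{\left(t,l \right)} = - \frac{4}{-4} = \left(-4\right) \left(- \frac{1}{4}\right) = 1$)
$W{\left(4,-9 \right)} d{\left(-5 \right)} = 1 \cdot 52 = 52$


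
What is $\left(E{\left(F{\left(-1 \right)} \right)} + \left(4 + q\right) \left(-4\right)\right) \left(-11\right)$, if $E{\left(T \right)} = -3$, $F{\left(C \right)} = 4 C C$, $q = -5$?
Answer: $-11$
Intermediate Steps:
$F{\left(C \right)} = 4 C^{2}$
$\left(E{\left(F{\left(-1 \right)} \right)} + \left(4 + q\right) \left(-4\right)\right) \left(-11\right) = \left(-3 + \left(4 - 5\right) \left(-4\right)\right) \left(-11\right) = \left(-3 - -4\right) \left(-11\right) = \left(-3 + 4\right) \left(-11\right) = 1 \left(-11\right) = -11$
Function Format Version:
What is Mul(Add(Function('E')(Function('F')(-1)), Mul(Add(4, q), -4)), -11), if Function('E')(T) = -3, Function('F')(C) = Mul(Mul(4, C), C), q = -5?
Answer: -11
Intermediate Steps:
Function('F')(C) = Mul(4, Pow(C, 2))
Mul(Add(Function('E')(Function('F')(-1)), Mul(Add(4, q), -4)), -11) = Mul(Add(-3, Mul(Add(4, -5), -4)), -11) = Mul(Add(-3, Mul(-1, -4)), -11) = Mul(Add(-3, 4), -11) = Mul(1, -11) = -11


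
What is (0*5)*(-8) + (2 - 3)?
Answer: -1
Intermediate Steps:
(0*5)*(-8) + (2 - 3) = 0*(-8) - 1 = 0 - 1 = -1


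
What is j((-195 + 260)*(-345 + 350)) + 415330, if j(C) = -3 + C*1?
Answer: 415652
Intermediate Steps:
j(C) = -3 + C
j((-195 + 260)*(-345 + 350)) + 415330 = (-3 + (-195 + 260)*(-345 + 350)) + 415330 = (-3 + 65*5) + 415330 = (-3 + 325) + 415330 = 322 + 415330 = 415652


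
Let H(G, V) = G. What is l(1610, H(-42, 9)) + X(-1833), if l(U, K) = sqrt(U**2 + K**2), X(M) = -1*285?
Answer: -285 + 14*sqrt(13234) ≈ 1325.5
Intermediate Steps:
X(M) = -285
l(U, K) = sqrt(K**2 + U**2)
l(1610, H(-42, 9)) + X(-1833) = sqrt((-42)**2 + 1610**2) - 285 = sqrt(1764 + 2592100) - 285 = sqrt(2593864) - 285 = 14*sqrt(13234) - 285 = -285 + 14*sqrt(13234)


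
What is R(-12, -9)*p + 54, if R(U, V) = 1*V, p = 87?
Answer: -729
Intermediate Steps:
R(U, V) = V
R(-12, -9)*p + 54 = -9*87 + 54 = -783 + 54 = -729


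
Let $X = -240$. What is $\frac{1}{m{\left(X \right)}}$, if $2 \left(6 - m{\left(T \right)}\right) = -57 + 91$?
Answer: $- \frac{1}{11} \approx -0.090909$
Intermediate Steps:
$m{\left(T \right)} = -11$ ($m{\left(T \right)} = 6 - \frac{-57 + 91}{2} = 6 - 17 = -11$)
$\frac{1}{m{\left(X \right)}} = \frac{1}{-11} = - \frac{1}{11}$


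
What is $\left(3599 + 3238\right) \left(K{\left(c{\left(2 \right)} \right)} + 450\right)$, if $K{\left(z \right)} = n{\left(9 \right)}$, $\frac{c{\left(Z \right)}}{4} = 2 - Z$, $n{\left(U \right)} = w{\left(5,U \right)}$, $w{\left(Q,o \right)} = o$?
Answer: $3138183$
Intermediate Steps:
$n{\left(U \right)} = U$
$c{\left(Z \right)} = 8 - 4 Z$ ($c{\left(Z \right)} = 4 \left(2 - Z\right) = 8 - 4 Z$)
$K{\left(z \right)} = 9$
$\left(3599 + 3238\right) \left(K{\left(c{\left(2 \right)} \right)} + 450\right) = \left(3599 + 3238\right) \left(9 + 450\right) = 6837 \cdot 459 = 3138183$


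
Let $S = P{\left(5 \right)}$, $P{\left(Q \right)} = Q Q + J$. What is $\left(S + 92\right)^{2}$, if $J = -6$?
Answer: $12321$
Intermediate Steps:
$P{\left(Q \right)} = -6 + Q^{2}$ ($P{\left(Q \right)} = Q Q - 6 = Q^{2} - 6 = -6 + Q^{2}$)
$S = 19$ ($S = -6 + 5^{2} = -6 + 25 = 19$)
$\left(S + 92\right)^{2} = \left(19 + 92\right)^{2} = 111^{2} = 12321$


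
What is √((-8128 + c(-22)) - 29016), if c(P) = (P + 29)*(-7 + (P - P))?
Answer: I*√37193 ≈ 192.85*I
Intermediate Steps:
c(P) = -203 - 7*P (c(P) = (29 + P)*(-7 + 0) = (29 + P)*(-7) = -203 - 7*P)
√((-8128 + c(-22)) - 29016) = √((-8128 + (-203 - 7*(-22))) - 29016) = √((-8128 + (-203 + 154)) - 29016) = √((-8128 - 49) - 29016) = √(-8177 - 29016) = √(-37193) = I*√37193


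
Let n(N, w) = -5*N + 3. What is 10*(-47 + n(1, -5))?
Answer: -490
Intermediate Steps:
n(N, w) = 3 - 5*N
10*(-47 + n(1, -5)) = 10*(-47 + (3 - 5*1)) = 10*(-47 + (3 - 5)) = 10*(-47 - 2) = 10*(-49) = -490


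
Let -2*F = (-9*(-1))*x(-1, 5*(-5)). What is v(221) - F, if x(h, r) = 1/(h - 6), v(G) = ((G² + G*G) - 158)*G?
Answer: 301739247/14 ≈ 2.1553e+7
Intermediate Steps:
v(G) = G*(-158 + 2*G²) (v(G) = ((G² + G²) - 158)*G = (2*G² - 158)*G = (-158 + 2*G²)*G = G*(-158 + 2*G²))
x(h, r) = 1/(-6 + h)
F = 9/14 (F = -(-9*(-1))/(2*(-6 - 1)) = -9/(2*(-7)) = -9*(-1)/(2*7) = -½*(-9/7) = 9/14 ≈ 0.64286)
v(221) - F = 2*221*(-79 + 221²) - 1*9/14 = 2*221*(-79 + 48841) - 9/14 = 2*221*48762 - 9/14 = 21552804 - 9/14 = 301739247/14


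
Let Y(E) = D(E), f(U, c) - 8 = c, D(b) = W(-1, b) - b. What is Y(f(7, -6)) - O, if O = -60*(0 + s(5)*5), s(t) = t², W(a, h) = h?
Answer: 7500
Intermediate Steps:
D(b) = 0 (D(b) = b - b = 0)
f(U, c) = 8 + c
Y(E) = 0
O = -7500 (O = -60*(0 + 5²*5) = -60*(0 + 25*5) = -60*(0 + 125) = -60*125 = -7500)
Y(f(7, -6)) - O = 0 - 1*(-7500) = 0 + 7500 = 7500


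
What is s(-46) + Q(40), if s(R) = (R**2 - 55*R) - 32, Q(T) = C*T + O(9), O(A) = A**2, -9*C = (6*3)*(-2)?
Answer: 4855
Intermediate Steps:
C = 4 (C = -6*3*(-2)/9 = -2*(-2) = -1/9*(-36) = 4)
Q(T) = 81 + 4*T (Q(T) = 4*T + 9**2 = 4*T + 81 = 81 + 4*T)
s(R) = -32 + R**2 - 55*R
s(-46) + Q(40) = (-32 + (-46)**2 - 55*(-46)) + (81 + 4*40) = (-32 + 2116 + 2530) + (81 + 160) = 4614 + 241 = 4855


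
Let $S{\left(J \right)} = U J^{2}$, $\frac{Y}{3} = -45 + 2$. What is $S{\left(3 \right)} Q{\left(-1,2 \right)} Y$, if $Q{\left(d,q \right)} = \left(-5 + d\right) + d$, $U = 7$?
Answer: $56889$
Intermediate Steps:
$Y = -129$ ($Y = 3 \left(-45 + 2\right) = 3 \left(-43\right) = -129$)
$S{\left(J \right)} = 7 J^{2}$
$Q{\left(d,q \right)} = -5 + 2 d$
$S{\left(3 \right)} Q{\left(-1,2 \right)} Y = 7 \cdot 3^{2} \left(-5 + 2 \left(-1\right)\right) \left(-129\right) = 7 \cdot 9 \left(-5 - 2\right) \left(-129\right) = 63 \left(-7\right) \left(-129\right) = \left(-441\right) \left(-129\right) = 56889$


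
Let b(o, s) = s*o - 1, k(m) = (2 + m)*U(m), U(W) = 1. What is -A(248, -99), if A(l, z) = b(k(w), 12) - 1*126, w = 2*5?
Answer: -17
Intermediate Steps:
w = 10
k(m) = 2 + m (k(m) = (2 + m)*1 = 2 + m)
b(o, s) = -1 + o*s (b(o, s) = o*s - 1 = -1 + o*s)
A(l, z) = 17 (A(l, z) = (-1 + (2 + 10)*12) - 1*126 = (-1 + 12*12) - 126 = (-1 + 144) - 126 = 143 - 126 = 17)
-A(248, -99) = -1*17 = -17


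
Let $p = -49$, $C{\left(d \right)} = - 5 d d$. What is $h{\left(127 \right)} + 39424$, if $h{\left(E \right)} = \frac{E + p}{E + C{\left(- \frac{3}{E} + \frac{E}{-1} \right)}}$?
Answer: $\frac{51218032789426}{1299158737} \approx 39424.0$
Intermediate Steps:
$C{\left(d \right)} = - 5 d^{2}$
$h{\left(E \right)} = \frac{-49 + E}{E - 5 \left(- E - \frac{3}{E}\right)^{2}}$ ($h{\left(E \right)} = \frac{E - 49}{E - 5 \left(- \frac{3}{E} + \frac{E}{-1}\right)^{2}} = \frac{-49 + E}{E - 5 \left(- \frac{3}{E} + E \left(-1\right)\right)^{2}} = \frac{-49 + E}{E - 5 \left(- \frac{3}{E} - E\right)^{2}} = \frac{-49 + E}{E - 5 \left(- E - \frac{3}{E}\right)^{2}}$)
$h{\left(127 \right)} + 39424 = \frac{127^{2} \left(-49 + 127\right)}{127^{3} - 5 \left(3 + 127^{2}\right)^{2}} + 39424 = 16129 \frac{1}{2048383 - 5 \left(3 + 16129\right)^{2}} \cdot 78 + 39424 = 16129 \frac{1}{2048383 - 5 \cdot 16132^{2}} \cdot 78 + 39424 = 16129 \frac{1}{2048383 - 1301207120} \cdot 78 + 39424 = 16129 \frac{1}{-1299158737} \cdot 78 + 39424 = 16129 \left(- \frac{1}{1299158737}\right) 78 + 39424 = - \frac{1258062}{1299158737} + 39424 = \frac{51218032789426}{1299158737}$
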